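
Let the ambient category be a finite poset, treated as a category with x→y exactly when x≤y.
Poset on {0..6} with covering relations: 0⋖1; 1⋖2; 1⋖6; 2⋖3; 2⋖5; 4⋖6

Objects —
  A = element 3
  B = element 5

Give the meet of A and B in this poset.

Common predecessors of 3,5: {0,1,2}
  0 ≤ 2
  1 ≤ 2
  2 ≤ 2
glb = 2

Answer: A∧B = 2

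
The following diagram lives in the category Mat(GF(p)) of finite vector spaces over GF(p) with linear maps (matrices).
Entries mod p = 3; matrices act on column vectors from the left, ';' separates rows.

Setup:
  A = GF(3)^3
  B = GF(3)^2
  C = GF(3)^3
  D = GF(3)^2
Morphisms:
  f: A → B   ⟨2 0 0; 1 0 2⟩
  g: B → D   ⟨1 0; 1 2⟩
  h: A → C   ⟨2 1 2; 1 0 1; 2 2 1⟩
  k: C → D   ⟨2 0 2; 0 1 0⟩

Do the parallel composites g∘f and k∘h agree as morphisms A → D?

Path 1 = f;g:
  e0=[1,0,0] f→[2,1] g→[2,1]
  e1=[0,1,0] f→[0,0] g→[0,0]
  e2=[0,0,1] f→[0,2] g→[0,1]
  result₁ = ⟨2 0 0; 1 0 1⟩
Path 2 = h;k:
  e0=[1,0,0] h→[2,1,2] k→[2,1]
  e1=[0,1,0] h→[1,0,2] k→[0,0]
  e2=[0,0,1] h→[2,1,1] k→[0,1]
  result₂ = ⟨2 0 0; 1 0 1⟩
Equal? equal; square commutes

Answer: COMMUTES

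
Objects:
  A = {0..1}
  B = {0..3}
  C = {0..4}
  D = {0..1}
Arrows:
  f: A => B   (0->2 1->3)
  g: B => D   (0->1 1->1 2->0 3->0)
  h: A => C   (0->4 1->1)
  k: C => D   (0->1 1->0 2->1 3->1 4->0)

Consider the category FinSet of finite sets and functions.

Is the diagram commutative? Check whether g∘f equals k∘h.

Answer: COMMUTES

Trace:
Path 1 = f;g:
  0 f=>2 g=>0
  1 f=>3 g=>0
  ⟦path⟧₁ = (0->0 1->0)
Path 2 = h;k:
  0 h=>4 k=>0
  1 h=>1 k=>0
  ⟦path⟧₂ = (0->0 1->0)
Equal? same morphism ✓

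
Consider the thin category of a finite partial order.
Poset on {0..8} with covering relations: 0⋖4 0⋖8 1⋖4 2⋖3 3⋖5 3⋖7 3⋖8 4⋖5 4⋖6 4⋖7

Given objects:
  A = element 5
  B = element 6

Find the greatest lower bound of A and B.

{x : x<=A ∧ x<=B} = {0,1,4}  (A=5, B=6)
  0 <= 4
  1 <= 4
  4 <= 4
glb = 4

Answer: A∧B = 4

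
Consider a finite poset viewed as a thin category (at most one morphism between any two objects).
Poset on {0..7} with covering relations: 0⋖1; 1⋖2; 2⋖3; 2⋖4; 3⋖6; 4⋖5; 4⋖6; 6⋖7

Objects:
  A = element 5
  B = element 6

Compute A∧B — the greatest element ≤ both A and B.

Lower bounds of A=5 and B=6: {0,1,2,4}
  0 ≤ 4
  1 ≤ 4
  2 ≤ 4
  4 ≤ 4
glb = 4

Answer: A∧B = 4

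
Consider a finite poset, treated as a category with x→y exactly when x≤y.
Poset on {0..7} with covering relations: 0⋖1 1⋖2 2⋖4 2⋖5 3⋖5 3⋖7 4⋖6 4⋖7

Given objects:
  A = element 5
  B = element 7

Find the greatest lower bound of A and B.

{x : x≤A ∧ x≤B} = {0,1,2,3}  (A=5, B=7)
  maximal lower bounds 2 and 3 are incomparable: neither 2≤3 nor 3≤2
→ no greatest lower bound exists

Answer: NO MEET EXISTS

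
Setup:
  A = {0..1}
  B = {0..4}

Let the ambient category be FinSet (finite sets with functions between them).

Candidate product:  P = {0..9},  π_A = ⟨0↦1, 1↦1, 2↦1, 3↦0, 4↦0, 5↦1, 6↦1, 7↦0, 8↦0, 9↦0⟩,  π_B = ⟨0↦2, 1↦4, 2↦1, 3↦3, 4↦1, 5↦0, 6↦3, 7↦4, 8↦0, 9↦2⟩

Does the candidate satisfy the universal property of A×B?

Answer: VALID PRODUCT

Trace:
|A|·|B| = 2·5 = 10;  |P| = 10
Check the pairing map k ↦ (π_A(k), π_B(k)):
  0 ↦ (1,2)
  1 ↦ (1,4)
  2 ↦ (1,1)
  3 ↦ (0,3)
  4 ↦ (0,1)
  5 ↦ (1,0)
  6 ↦ (1,3)
  7 ↦ (0,4)
  8 ↦ (0,0)
  9 ↦ (0,2)
distinct pairs in image: 10 / 10 needed
  → bijection onto A×B; projections well-typed.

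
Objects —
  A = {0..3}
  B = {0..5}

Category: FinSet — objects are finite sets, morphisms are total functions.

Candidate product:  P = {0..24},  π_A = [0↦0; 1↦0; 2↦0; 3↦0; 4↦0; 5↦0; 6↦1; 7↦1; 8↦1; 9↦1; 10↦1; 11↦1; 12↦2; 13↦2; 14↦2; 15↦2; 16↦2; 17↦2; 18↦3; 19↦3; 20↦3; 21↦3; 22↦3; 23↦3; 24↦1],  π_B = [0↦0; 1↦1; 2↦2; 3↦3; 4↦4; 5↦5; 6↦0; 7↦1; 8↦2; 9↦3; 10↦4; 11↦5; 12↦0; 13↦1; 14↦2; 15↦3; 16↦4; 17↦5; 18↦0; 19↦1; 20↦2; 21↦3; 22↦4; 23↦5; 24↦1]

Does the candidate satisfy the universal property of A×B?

Answer: NOT A VALID PRODUCT — |P|=25 ≠ |A|·|B|=24

Derivation:
|A|·|B| = 4·6 = 24;  |P| = 25
  → cardinalities differ; no bijection possible.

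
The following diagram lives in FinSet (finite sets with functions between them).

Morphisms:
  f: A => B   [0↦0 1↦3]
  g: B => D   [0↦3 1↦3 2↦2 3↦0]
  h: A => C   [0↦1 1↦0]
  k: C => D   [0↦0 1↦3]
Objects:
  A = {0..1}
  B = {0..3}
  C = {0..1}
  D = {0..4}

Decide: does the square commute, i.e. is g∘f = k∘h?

Path 1 = f;g:
  0 f=>0 g=>3
  1 f=>3 g=>0
  composite₁ = [0↦3 1↦0]
Path 2 = h;k:
  0 h=>1 k=>3
  1 h=>0 k=>0
  composite₂ = [0↦3 1↦0]
Equal? YES — commutes

Answer: COMMUTES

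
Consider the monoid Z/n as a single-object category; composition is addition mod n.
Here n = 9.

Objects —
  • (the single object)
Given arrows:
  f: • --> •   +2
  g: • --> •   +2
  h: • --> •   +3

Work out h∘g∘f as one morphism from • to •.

  0 +2≡2 +2≡4 +3≡7  (mod 9)
result: +7

Answer: +7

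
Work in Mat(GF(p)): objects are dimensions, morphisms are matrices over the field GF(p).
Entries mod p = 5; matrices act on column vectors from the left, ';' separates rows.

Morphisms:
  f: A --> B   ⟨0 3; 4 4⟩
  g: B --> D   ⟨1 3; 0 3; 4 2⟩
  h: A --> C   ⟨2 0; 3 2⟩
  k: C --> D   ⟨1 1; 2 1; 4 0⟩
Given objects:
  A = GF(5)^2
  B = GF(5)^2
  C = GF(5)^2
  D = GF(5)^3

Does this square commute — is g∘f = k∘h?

1) trace f;g:
  e0=⟨1,0⟩ f-->⟨0,4⟩ g-->⟨2,2,3⟩
  e1=⟨0,1⟩ f-->⟨3,4⟩ g-->⟨0,2,0⟩
  result₁ = ⟨2 0; 2 2; 3 0⟩
2) trace h;k:
  e0=⟨1,0⟩ h-->⟨2,3⟩ k-->⟨0,2,3⟩
  e1=⟨0,1⟩ h-->⟨0,2⟩ k-->⟨2,2,0⟩
  result₂ = ⟨0 2; 2 2; 3 0⟩
Equal? distinct morphisms ✗

Answer: DOES NOT COMMUTE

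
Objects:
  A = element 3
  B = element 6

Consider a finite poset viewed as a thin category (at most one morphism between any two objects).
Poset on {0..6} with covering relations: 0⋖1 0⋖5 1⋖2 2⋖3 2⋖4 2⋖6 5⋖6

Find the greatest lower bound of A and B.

Answer: A∧B = 2

Trace:
{x : x≤A ∧ x≤B} = {0,1,2}  (A=3, B=6)
  0 ≤ 2
  1 ≤ 2
  2 ≤ 2
glb = 2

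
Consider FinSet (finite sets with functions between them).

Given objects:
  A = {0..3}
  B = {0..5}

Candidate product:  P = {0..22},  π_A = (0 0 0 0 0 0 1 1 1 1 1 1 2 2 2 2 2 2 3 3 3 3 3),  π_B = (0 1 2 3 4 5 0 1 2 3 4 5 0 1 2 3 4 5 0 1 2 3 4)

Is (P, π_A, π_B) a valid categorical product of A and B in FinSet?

|A|·|B| = 4·6 = 24;  |P| = 23
  → cardinalities differ; no bijection possible.

Answer: NOT A VALID PRODUCT — |P|=23 ≠ |A|·|B|=24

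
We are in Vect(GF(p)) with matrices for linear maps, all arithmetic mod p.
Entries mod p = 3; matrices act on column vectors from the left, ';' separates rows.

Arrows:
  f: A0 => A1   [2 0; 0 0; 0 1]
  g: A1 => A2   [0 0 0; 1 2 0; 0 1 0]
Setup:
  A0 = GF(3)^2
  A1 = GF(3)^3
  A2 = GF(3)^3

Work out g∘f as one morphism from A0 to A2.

  e0=⟨1,0⟩ f=>⟨2,0,0⟩ g=>⟨0,2,0⟩
  e1=⟨0,1⟩ f=>⟨0,0,1⟩ g=>⟨0,0,0⟩
composite: [0 0; 2 0; 0 0]

Answer: [0 0; 2 0; 0 0]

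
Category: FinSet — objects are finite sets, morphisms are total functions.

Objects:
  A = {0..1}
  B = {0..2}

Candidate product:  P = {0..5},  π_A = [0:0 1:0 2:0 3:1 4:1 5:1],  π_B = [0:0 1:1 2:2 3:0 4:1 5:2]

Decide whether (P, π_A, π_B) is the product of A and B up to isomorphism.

Answer: VALID PRODUCT

Derivation:
|A|·|B| = 2·3 = 6;  |P| = 6
Check the pairing map k ↦ (π_A(k), π_B(k)):
  0 : (0,0)
  1 : (0,1)
  2 : (0,2)
  3 : (1,0)
  4 : (1,1)
  5 : (1,2)
distinct pairs in image: 6 / 6 needed
  → bijection onto A×B; projections well-typed.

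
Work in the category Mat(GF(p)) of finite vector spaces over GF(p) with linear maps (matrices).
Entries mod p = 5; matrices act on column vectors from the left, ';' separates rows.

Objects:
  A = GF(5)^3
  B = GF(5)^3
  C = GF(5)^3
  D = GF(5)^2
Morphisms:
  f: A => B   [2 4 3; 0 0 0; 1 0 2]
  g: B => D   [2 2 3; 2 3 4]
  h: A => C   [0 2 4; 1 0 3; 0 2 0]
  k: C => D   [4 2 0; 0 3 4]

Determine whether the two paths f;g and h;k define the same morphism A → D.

Along f;g (path 1):
  e0=⟨1,0,0⟩ f=>⟨2,0,1⟩ g=>⟨2,3⟩
  e1=⟨0,1,0⟩ f=>⟨4,0,0⟩ g=>⟨3,3⟩
  e2=⟨0,0,1⟩ f=>⟨3,0,2⟩ g=>⟨2,4⟩
  composite₁ = [2 3 2; 3 3 4]
Along h;k (path 2):
  e0=⟨1,0,0⟩ h=>⟨0,1,0⟩ k=>⟨2,3⟩
  e1=⟨0,1,0⟩ h=>⟨2,0,2⟩ k=>⟨3,3⟩
  e2=⟨0,0,1⟩ h=>⟨4,3,0⟩ k=>⟨2,4⟩
  composite₂ = [2 3 2; 3 3 4]
Equal? YES — commutes

Answer: COMMUTES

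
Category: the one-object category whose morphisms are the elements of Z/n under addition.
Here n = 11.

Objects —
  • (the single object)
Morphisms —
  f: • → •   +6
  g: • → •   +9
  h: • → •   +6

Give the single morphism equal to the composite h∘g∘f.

Answer: +10

Derivation:
  0 +6≡6 +9≡4 +6≡10  (mod 11)
result: +10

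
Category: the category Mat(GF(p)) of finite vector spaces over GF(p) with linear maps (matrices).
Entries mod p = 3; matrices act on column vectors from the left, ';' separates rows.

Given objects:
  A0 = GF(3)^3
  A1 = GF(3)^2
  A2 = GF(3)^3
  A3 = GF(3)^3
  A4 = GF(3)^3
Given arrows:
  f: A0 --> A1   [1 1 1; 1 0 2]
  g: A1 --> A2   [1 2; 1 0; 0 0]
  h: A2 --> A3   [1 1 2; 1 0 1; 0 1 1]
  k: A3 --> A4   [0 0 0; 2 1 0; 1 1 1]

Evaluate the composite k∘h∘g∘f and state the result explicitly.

  e0=[1,0,0] f-->[1,1] g-->[0,1,0] h-->[1,0,1] k-->[0,2,2]
  e1=[0,1,0] f-->[1,0] g-->[1,1,0] h-->[2,1,1] k-->[0,2,1]
  e2=[0,0,1] f-->[1,2] g-->[2,1,0] h-->[0,2,1] k-->[0,2,0]
composite: [0 0 0; 2 2 2; 2 1 0]

Answer: [0 0 0; 2 2 2; 2 1 0]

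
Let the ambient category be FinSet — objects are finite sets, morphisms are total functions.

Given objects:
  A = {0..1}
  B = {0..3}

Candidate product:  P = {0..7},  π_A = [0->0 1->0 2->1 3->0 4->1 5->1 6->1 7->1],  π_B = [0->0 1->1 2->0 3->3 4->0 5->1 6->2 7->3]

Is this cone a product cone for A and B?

|A|·|B| = 2·4 = 8;  |P| = 8
Check the pairing map k ↦ (π_A(k), π_B(k)):
  0 -> (0,0)
  1 -> (0,1)
  2 -> (1,0)
  3 -> (0,3)
  4 -> (1,0)  ✗ repeats pair of k=2
  5 -> (1,1)
  6 -> (1,2)
  7 -> (1,3)
distinct pairs in image: 7 / 8 needed
  → (1,0) hit at k=2 and k=4

Answer: NOT A VALID PRODUCT — duplicate pair at indices 4,2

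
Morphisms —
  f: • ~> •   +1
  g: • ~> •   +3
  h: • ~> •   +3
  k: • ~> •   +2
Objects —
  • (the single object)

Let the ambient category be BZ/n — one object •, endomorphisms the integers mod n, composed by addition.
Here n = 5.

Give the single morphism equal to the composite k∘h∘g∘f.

Answer: +4

Work:
  0 +1≡1 +3≡4 +3≡2 +2≡4  (mod 5)
result: +4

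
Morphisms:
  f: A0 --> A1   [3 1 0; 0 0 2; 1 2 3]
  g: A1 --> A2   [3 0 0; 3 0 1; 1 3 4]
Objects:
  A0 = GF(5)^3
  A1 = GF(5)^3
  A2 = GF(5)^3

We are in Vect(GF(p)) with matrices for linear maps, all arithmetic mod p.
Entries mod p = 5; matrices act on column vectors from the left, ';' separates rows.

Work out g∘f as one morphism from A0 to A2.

Answer: [4 3 0; 0 0 3; 2 4 3]

Derivation:
  e0=(1,0,0) f-->(3,0,1) g-->(4,0,2)
  e1=(0,1,0) f-->(1,0,2) g-->(3,0,4)
  e2=(0,0,1) f-->(0,2,3) g-->(0,3,3)
composite: [4 3 0; 0 0 3; 2 4 3]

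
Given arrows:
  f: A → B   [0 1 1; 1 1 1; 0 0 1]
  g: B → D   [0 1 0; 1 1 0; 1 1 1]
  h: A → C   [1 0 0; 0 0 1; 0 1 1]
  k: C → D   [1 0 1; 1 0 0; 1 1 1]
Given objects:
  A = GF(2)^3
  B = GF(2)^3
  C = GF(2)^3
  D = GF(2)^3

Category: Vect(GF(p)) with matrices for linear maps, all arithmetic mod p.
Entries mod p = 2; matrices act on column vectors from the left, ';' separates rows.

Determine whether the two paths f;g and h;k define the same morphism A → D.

1) trace f;g:
  e0=⟨1,0,0⟩ f→⟨0,1,0⟩ g→⟨1,1,1⟩
  e1=⟨0,1,0⟩ f→⟨1,1,0⟩ g→⟨1,0,0⟩
  e2=⟨0,0,1⟩ f→⟨1,1,1⟩ g→⟨1,0,1⟩
  composite₁ = [1 1 1; 1 0 0; 1 0 1]
2) trace h;k:
  e0=⟨1,0,0⟩ h→⟨1,0,0⟩ k→⟨1,1,1⟩
  e1=⟨0,1,0⟩ h→⟨0,0,1⟩ k→⟨1,0,1⟩
  e2=⟨0,0,1⟩ h→⟨0,1,1⟩ k→⟨1,0,0⟩
  composite₂ = [1 1 1; 1 0 0; 1 1 0]
Equal? distinct morphisms ✗

Answer: DOES NOT COMMUTE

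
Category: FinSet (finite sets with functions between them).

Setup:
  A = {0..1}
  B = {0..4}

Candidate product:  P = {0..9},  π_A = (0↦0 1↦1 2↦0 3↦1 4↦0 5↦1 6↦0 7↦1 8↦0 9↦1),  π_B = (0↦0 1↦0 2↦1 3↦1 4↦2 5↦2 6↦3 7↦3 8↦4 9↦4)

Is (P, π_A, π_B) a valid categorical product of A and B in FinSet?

|A|·|B| = 2·5 = 10;  |P| = 10
Check the pairing map k ↦ (π_A(k), π_B(k)):
  0 ↦ (0,0)
  1 ↦ (1,0)
  2 ↦ (0,1)
  3 ↦ (1,1)
  4 ↦ (0,2)
  5 ↦ (1,2)
  6 ↦ (0,3)
  7 ↦ (1,3)
  8 ↦ (0,4)
  9 ↦ (1,4)
distinct pairs in image: 10 / 10 needed
  → bijection onto A×B; projections well-typed.

Answer: VALID PRODUCT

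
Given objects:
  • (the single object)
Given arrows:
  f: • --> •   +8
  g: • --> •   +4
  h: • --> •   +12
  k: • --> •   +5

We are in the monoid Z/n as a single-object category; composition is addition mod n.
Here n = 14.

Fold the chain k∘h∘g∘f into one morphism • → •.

  0 +8≡8 +4≡12 +12≡10 +5≡1  (mod 14)
result: +1

Answer: +1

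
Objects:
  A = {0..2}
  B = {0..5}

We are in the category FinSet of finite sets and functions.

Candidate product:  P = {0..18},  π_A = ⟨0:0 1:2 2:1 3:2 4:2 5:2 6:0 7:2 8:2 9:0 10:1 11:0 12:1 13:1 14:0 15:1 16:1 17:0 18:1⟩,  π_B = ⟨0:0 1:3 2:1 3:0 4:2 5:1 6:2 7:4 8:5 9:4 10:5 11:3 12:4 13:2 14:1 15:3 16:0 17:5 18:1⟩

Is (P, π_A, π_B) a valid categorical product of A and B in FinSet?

|A|·|B| = 3·6 = 18;  |P| = 19
  → cardinalities differ; no bijection possible.

Answer: NOT A VALID PRODUCT — |P|=19 ≠ |A|·|B|=18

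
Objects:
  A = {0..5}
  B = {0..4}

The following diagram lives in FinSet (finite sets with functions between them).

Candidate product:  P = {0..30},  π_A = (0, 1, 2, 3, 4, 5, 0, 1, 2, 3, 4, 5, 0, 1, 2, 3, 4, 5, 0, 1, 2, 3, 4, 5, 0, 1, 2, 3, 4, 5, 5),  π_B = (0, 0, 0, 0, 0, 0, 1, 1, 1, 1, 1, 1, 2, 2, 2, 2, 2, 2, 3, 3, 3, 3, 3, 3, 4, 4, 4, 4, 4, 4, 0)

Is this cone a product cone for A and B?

|A|·|B| = 6·5 = 30;  |P| = 31
  → cardinalities differ; no bijection possible.

Answer: NOT A VALID PRODUCT — |P|=31 ≠ |A|·|B|=30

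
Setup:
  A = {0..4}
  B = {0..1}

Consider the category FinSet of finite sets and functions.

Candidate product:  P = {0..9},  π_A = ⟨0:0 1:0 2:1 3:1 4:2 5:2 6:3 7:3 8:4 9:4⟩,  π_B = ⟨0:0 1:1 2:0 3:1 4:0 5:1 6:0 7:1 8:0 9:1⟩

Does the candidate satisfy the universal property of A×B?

Answer: VALID PRODUCT

Derivation:
|A|·|B| = 5·2 = 10;  |P| = 10
Check the pairing map k ↦ (π_A(k), π_B(k)):
  0 : (0,0)
  1 : (0,1)
  2 : (1,0)
  3 : (1,1)
  4 : (2,0)
  5 : (2,1)
  6 : (3,0)
  7 : (3,1)
  8 : (4,0)
  9 : (4,1)
distinct pairs in image: 10 / 10 needed
  → bijection onto A×B; projections well-typed.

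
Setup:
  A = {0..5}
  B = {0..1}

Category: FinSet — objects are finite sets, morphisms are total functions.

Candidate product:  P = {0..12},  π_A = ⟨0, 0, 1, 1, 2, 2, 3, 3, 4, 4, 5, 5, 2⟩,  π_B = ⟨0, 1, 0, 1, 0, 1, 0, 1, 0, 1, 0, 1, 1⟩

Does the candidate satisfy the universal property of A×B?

|A|·|B| = 6·2 = 12;  |P| = 13
  → cardinalities differ; no bijection possible.

Answer: NOT A VALID PRODUCT — |P|=13 ≠ |A|·|B|=12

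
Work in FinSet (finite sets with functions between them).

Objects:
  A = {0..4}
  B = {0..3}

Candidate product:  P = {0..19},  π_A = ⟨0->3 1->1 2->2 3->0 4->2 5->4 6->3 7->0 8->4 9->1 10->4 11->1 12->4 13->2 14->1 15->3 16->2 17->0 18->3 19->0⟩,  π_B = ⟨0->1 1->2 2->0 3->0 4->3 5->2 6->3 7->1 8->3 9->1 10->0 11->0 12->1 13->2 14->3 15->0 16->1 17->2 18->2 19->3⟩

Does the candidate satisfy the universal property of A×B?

Answer: VALID PRODUCT

Trace:
|A|·|B| = 5·4 = 20;  |P| = 20
Check the pairing map k ↦ (π_A(k), π_B(k)):
  0 -> (3,1)
  1 -> (1,2)
  2 -> (2,0)
  3 -> (0,0)
  4 -> (2,3)
  5 -> (4,2)
  6 -> (3,3)
  7 -> (0,1)
  8 -> (4,3)
  9 -> (1,1)
  10 -> (4,0)
  11 -> (1,0)
  12 -> (4,1)
  13 -> (2,2)
  14 -> (1,3)
  15 -> (3,0)
  16 -> (2,1)
  17 -> (0,2)
  18 -> (3,2)
  19 -> (0,3)
distinct pairs in image: 20 / 20 needed
  → bijection onto A×B; projections well-typed.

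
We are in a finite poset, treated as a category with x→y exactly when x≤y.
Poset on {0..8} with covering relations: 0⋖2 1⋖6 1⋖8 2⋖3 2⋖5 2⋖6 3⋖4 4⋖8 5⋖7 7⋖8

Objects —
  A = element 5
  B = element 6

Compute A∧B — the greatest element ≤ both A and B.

Common predecessors of 5,6: {0,2}
  0 ⊑ 2
  2 ⊑ 2
glb = 2

Answer: A∧B = 2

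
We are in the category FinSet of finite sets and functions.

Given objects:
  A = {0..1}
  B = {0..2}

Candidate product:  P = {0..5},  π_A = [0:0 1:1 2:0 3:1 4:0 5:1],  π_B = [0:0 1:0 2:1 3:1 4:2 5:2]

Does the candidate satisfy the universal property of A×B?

|A|·|B| = 2·3 = 6;  |P| = 6
Check the pairing map k ↦ (π_A(k), π_B(k)):
  0 : (0,0)
  1 : (1,0)
  2 : (0,1)
  3 : (1,1)
  4 : (0,2)
  5 : (1,2)
distinct pairs in image: 6 / 6 needed
  → bijection onto A×B; projections well-typed.

Answer: VALID PRODUCT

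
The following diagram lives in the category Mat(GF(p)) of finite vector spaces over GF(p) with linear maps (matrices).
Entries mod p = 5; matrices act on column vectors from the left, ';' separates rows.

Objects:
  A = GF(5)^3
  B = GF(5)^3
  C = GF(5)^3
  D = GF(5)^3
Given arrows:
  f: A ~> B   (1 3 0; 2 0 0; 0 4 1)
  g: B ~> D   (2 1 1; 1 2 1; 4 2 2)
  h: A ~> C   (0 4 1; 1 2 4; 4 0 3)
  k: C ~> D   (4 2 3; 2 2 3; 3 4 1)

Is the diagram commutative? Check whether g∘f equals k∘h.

Along f;g (path 1):
  e0=[1,0,0] f~>[1,2,0] g~>[4,0,3]
  e1=[0,1,0] f~>[3,0,4] g~>[0,2,0]
  e2=[0,0,1] f~>[0,0,1] g~>[1,1,2]
  composite₁ = (4 0 1; 0 2 1; 3 0 2)
Along h;k (path 2):
  e0=[1,0,0] h~>[0,1,4] k~>[4,4,3]
  e1=[0,1,0] h~>[4,2,0] k~>[0,2,0]
  e2=[0,0,1] h~>[1,4,3] k~>[1,4,2]
  composite₂ = (4 0 1; 4 2 4; 3 0 2)
Equal? differ; not commutative

Answer: DOES NOT COMMUTE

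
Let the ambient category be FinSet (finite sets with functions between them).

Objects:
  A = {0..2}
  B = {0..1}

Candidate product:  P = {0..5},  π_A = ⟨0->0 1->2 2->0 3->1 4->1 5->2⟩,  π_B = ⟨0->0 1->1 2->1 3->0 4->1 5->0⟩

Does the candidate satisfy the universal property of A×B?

|A|·|B| = 3·2 = 6;  |P| = 6
Check the pairing map k ↦ (π_A(k), π_B(k)):
  0 -> (0,0)
  1 -> (2,1)
  2 -> (0,1)
  3 -> (1,0)
  4 -> (1,1)
  5 -> (2,0)
distinct pairs in image: 6 / 6 needed
  → bijection onto A×B; projections well-typed.

Answer: VALID PRODUCT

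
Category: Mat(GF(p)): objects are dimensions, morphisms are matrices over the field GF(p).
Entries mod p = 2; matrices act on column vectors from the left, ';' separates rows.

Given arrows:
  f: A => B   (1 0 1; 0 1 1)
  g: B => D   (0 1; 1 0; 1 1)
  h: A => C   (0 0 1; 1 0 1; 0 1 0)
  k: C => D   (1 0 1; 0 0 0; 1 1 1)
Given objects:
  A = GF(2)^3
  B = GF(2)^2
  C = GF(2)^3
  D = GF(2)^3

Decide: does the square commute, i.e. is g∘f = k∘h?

Path 1 = f;g:
  e0=[1,0,0] f=>[1,0] g=>[0,1,1]
  e1=[0,1,0] f=>[0,1] g=>[1,0,1]
  e2=[0,0,1] f=>[1,1] g=>[1,1,0]
  result₁ = (0 1 1; 1 0 1; 1 1 0)
Path 2 = h;k:
  e0=[1,0,0] h=>[0,1,0] k=>[0,0,1]
  e1=[0,1,0] h=>[0,0,1] k=>[1,0,1]
  e2=[0,0,1] h=>[1,1,0] k=>[1,0,0]
  result₂ = (0 1 1; 0 0 0; 1 1 0)
Equal? NO — does not commute

Answer: DOES NOT COMMUTE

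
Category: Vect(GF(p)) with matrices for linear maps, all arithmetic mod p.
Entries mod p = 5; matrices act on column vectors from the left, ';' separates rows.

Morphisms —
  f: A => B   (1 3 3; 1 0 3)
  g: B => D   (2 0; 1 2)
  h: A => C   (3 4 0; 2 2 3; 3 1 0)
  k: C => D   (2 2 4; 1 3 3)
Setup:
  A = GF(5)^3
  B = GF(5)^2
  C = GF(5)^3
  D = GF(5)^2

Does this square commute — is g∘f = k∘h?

Answer: COMMUTES

Work:
Along f;g (path 1):
  e0=⟨1,0,0⟩ f=>⟨1,1⟩ g=>⟨2,3⟩
  e1=⟨0,1,0⟩ f=>⟨3,0⟩ g=>⟨1,3⟩
  e2=⟨0,0,1⟩ f=>⟨3,3⟩ g=>⟨1,4⟩
  ⟦path⟧₁ = (2 1 1; 3 3 4)
Along h;k (path 2):
  e0=⟨1,0,0⟩ h=>⟨3,2,3⟩ k=>⟨2,3⟩
  e1=⟨0,1,0⟩ h=>⟨4,2,1⟩ k=>⟨1,3⟩
  e2=⟨0,0,1⟩ h=>⟨0,3,0⟩ k=>⟨1,4⟩
  ⟦path⟧₂ = (2 1 1; 3 3 4)
Equal? YES — commutes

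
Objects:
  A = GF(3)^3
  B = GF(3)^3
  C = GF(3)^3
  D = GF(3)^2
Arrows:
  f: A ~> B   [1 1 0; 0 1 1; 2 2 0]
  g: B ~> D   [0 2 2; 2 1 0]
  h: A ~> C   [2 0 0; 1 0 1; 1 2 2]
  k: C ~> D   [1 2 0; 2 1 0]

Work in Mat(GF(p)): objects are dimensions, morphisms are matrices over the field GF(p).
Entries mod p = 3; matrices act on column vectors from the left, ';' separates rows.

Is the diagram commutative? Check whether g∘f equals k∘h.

Answer: COMMUTES

Work:
1) trace f;g:
  e0=(1,0,0) f~>(1,0,2) g~>(1,2)
  e1=(0,1,0) f~>(1,1,2) g~>(0,0)
  e2=(0,0,1) f~>(0,1,0) g~>(2,1)
  result₁ = [1 0 2; 2 0 1]
2) trace h;k:
  e0=(1,0,0) h~>(2,1,1) k~>(1,2)
  e1=(0,1,0) h~>(0,0,2) k~>(0,0)
  e2=(0,0,1) h~>(0,1,2) k~>(2,1)
  result₂ = [1 0 2; 2 0 1]
Equal? YES — commutes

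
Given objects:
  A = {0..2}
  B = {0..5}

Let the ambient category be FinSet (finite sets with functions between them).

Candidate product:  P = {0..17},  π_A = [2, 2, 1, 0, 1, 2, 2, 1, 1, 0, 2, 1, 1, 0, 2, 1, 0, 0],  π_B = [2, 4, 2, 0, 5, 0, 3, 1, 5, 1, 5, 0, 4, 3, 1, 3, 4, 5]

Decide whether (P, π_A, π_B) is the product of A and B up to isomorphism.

Answer: NOT A VALID PRODUCT — duplicate pair at indices 8,4

Trace:
|A|·|B| = 3·6 = 18;  |P| = 18
Check the pairing map k ↦ (π_A(k), π_B(k)):
  0 ↦ (2,2)
  1 ↦ (2,4)
  2 ↦ (1,2)
  3 ↦ (0,0)
  4 ↦ (1,5)
  5 ↦ (2,0)
  6 ↦ (2,3)
  7 ↦ (1,1)
  8 ↦ (1,5)  ✗ repeats pair of k=4
  9 ↦ (0,1)
  10 ↦ (2,5)
  11 ↦ (1,0)
  12 ↦ (1,4)
  13 ↦ (0,3)
  14 ↦ (2,1)
  15 ↦ (1,3)
  16 ↦ (0,4)
  17 ↦ (0,5)
distinct pairs in image: 17 / 18 needed
  → (1,5) hit at k=4 and k=8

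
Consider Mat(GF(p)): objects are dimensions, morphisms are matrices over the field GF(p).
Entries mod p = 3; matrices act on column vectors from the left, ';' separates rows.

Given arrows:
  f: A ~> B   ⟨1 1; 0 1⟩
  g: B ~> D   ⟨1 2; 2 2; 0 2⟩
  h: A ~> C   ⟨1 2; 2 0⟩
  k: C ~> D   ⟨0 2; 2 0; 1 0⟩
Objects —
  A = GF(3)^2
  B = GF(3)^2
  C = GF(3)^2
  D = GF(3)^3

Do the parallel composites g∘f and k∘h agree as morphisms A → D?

Answer: DOES NOT COMMUTE

Trace:
Along f;g (path 1):
  e0=⟨1,0⟩ f~>⟨1,0⟩ g~>⟨1,2,0⟩
  e1=⟨0,1⟩ f~>⟨1,1⟩ g~>⟨0,1,2⟩
  result₁ = ⟨1 0; 2 1; 0 2⟩
Along h;k (path 2):
  e0=⟨1,0⟩ h~>⟨1,2⟩ k~>⟨1,2,1⟩
  e1=⟨0,1⟩ h~>⟨2,0⟩ k~>⟨0,1,2⟩
  result₂ = ⟨1 0; 2 1; 1 2⟩
Equal? differ; not commutative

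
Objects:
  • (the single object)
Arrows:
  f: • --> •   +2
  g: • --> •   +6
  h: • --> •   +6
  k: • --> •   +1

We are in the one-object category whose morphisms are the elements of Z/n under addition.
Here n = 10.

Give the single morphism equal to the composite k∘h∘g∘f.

Answer: +5

Trace:
  0 +2≡2 +6≡8 +6≡4 +1≡5  (mod 10)
⟦path⟧: +5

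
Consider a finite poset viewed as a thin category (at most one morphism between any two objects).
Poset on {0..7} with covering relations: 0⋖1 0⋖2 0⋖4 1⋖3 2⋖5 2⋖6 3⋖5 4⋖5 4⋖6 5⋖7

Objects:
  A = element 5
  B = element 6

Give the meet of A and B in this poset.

Answer: NO MEET EXISTS

Derivation:
Common predecessors of 5,6: {0,2,4}
  maximal lower bounds 2 and 4 are incomparable: neither 2≤4 nor 4≤2
→ no greatest lower bound exists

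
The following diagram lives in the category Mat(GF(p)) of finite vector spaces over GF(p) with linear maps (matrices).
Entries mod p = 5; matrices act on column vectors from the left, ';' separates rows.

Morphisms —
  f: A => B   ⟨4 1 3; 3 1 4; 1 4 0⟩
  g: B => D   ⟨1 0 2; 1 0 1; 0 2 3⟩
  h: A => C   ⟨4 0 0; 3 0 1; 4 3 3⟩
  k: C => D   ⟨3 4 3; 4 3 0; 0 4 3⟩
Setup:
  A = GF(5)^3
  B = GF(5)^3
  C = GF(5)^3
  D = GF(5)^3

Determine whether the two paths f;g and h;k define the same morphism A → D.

Answer: COMMUTES

Work:
1) trace f;g:
  e0=(1,0,0) f=>(4,3,1) g=>(1,0,4)
  e1=(0,1,0) f=>(1,1,4) g=>(4,0,4)
  e2=(0,0,1) f=>(3,4,0) g=>(3,3,3)
  result₁ = ⟨1 4 3; 0 0 3; 4 4 3⟩
2) trace h;k:
  e0=(1,0,0) h=>(4,3,4) k=>(1,0,4)
  e1=(0,1,0) h=>(0,0,3) k=>(4,0,4)
  e2=(0,0,1) h=>(0,1,3) k=>(3,3,3)
  result₂ = ⟨1 4 3; 0 0 3; 4 4 3⟩
Equal? equal; square commutes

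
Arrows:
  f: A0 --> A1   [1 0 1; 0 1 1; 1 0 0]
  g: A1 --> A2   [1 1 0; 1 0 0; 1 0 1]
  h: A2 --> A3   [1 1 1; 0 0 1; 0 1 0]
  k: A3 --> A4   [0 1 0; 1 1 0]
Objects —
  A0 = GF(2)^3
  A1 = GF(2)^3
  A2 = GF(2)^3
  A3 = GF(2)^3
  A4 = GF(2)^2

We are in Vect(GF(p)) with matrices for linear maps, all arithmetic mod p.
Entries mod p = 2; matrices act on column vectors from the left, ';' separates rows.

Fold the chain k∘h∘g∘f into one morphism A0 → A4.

Answer: [0 0 1; 0 1 1]

Work:
  e0=(1,0,0) f-->(1,0,1) g-->(1,1,0) h-->(0,0,1) k-->(0,0)
  e1=(0,1,0) f-->(0,1,0) g-->(1,0,0) h-->(1,0,0) k-->(0,1)
  e2=(0,0,1) f-->(1,1,0) g-->(0,1,1) h-->(0,1,1) k-->(1,1)
result: [0 0 1; 0 1 1]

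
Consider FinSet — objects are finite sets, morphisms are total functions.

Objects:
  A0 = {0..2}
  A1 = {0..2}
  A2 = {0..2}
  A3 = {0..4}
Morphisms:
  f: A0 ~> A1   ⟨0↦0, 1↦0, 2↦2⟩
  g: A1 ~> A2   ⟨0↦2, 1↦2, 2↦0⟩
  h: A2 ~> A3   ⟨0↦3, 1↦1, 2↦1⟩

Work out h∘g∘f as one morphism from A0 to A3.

Answer: ⟨0↦1, 1↦1, 2↦3⟩

Trace:
  0 f~>0 g~>2 h~>1
  1 f~>0 g~>2 h~>1
  2 f~>2 g~>0 h~>3
composite: ⟨0↦1, 1↦1, 2↦3⟩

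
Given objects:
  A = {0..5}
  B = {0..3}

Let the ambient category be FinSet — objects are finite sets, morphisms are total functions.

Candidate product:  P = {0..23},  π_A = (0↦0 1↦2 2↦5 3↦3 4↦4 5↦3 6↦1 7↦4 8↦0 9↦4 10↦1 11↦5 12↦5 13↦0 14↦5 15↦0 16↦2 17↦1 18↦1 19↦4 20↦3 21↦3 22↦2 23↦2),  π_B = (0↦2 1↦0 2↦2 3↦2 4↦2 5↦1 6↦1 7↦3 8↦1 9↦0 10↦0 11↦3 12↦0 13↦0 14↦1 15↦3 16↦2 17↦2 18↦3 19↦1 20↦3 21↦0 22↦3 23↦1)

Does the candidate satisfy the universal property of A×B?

Answer: VALID PRODUCT

Derivation:
|A|·|B| = 6·4 = 24;  |P| = 24
Check the pairing map k ↦ (π_A(k), π_B(k)):
  0 ↦ (0,2)
  1 ↦ (2,0)
  2 ↦ (5,2)
  3 ↦ (3,2)
  4 ↦ (4,2)
  5 ↦ (3,1)
  6 ↦ (1,1)
  7 ↦ (4,3)
  8 ↦ (0,1)
  9 ↦ (4,0)
  10 ↦ (1,0)
  11 ↦ (5,3)
  12 ↦ (5,0)
  13 ↦ (0,0)
  14 ↦ (5,1)
  15 ↦ (0,3)
  16 ↦ (2,2)
  17 ↦ (1,2)
  18 ↦ (1,3)
  19 ↦ (4,1)
  20 ↦ (3,3)
  21 ↦ (3,0)
  22 ↦ (2,3)
  23 ↦ (2,1)
distinct pairs in image: 24 / 24 needed
  → bijection onto A×B; projections well-typed.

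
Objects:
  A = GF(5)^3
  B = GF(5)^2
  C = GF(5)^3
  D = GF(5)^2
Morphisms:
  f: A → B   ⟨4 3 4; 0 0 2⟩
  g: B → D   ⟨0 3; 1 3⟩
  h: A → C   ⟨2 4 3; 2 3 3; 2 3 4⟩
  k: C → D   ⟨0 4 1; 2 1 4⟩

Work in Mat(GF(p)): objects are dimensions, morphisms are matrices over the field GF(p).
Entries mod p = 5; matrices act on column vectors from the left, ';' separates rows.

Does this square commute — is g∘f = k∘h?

Path 1 = f;g:
  e0=⟨1,0,0⟩ f→⟨4,0⟩ g→⟨0,4⟩
  e1=⟨0,1,0⟩ f→⟨3,0⟩ g→⟨0,3⟩
  e2=⟨0,0,1⟩ f→⟨4,2⟩ g→⟨1,0⟩
  result₁ = ⟨0 0 1; 4 3 0⟩
Path 2 = h;k:
  e0=⟨1,0,0⟩ h→⟨2,2,2⟩ k→⟨0,4⟩
  e1=⟨0,1,0⟩ h→⟨4,3,3⟩ k→⟨0,3⟩
  e2=⟨0,0,1⟩ h→⟨3,3,4⟩ k→⟨1,0⟩
  result₂ = ⟨0 0 1; 4 3 0⟩
Equal? same morphism ✓

Answer: COMMUTES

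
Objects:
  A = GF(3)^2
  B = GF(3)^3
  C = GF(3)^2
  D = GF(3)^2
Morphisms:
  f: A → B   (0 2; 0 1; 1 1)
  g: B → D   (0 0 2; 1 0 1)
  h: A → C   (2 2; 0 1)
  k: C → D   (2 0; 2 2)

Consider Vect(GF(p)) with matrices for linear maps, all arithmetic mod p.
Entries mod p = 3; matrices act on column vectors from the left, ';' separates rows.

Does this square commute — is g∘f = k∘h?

Path 1 = f;g:
  e0=[1,0] f→[0,0,1] g→[2,1]
  e1=[0,1] f→[2,1,1] g→[2,0]
  ⟦path⟧₁ = (2 2; 1 0)
Path 2 = h;k:
  e0=[1,0] h→[2,0] k→[1,1]
  e1=[0,1] h→[2,1] k→[1,0]
  ⟦path⟧₂ = (1 1; 1 0)
Equal? NO — does not commute

Answer: DOES NOT COMMUTE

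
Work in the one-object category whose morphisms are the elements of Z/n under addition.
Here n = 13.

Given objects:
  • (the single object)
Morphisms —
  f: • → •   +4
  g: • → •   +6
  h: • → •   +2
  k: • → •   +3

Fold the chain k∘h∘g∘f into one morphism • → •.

  0 +4≡4 +6≡10 +2≡12 +3≡2  (mod 13)
⟦path⟧: +2

Answer: +2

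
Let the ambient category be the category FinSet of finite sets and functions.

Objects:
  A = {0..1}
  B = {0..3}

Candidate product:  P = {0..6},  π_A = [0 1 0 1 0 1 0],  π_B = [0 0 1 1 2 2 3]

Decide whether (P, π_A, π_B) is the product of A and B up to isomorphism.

|A|·|B| = 2·4 = 8;  |P| = 7
  → cardinalities differ; no bijection possible.

Answer: NOT A VALID PRODUCT — |P|=7 ≠ |A|·|B|=8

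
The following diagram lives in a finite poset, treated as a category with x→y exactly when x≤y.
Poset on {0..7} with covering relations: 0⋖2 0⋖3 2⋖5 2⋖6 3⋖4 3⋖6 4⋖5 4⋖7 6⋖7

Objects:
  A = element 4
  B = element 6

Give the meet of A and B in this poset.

Lower bounds of A=4 and B=6: {0,3}
  0 ≤ 3
  3 ≤ 3
glb = 3

Answer: A∧B = 3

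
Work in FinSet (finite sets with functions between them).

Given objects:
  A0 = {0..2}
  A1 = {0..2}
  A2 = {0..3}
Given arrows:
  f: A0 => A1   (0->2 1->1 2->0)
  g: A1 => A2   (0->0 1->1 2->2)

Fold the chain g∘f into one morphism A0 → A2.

  0 f=>2 g=>2
  1 f=>1 g=>1
  2 f=>0 g=>0
composite: (0->2 1->1 2->0)

Answer: (0->2 1->1 2->0)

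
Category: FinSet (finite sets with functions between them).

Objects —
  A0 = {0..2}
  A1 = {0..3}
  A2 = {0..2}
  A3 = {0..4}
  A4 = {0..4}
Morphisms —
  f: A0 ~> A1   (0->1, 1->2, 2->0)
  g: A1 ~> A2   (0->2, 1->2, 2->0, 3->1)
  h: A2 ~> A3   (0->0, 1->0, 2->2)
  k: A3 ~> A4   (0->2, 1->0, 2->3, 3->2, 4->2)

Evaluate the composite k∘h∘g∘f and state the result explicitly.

  0 f~>1 g~>2 h~>2 k~>3
  1 f~>2 g~>0 h~>0 k~>2
  2 f~>0 g~>2 h~>2 k~>3
⟦path⟧: (0->3, 1->2, 2->3)

Answer: (0->3, 1->2, 2->3)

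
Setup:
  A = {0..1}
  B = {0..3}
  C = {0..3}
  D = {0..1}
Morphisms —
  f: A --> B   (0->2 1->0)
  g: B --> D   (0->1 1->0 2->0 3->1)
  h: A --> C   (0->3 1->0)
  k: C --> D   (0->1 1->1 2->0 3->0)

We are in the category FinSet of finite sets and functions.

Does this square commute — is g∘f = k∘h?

Answer: COMMUTES

Work:
1) trace f;g:
  0 f-->2 g-->0
  1 f-->0 g-->1
  ⟦path⟧₁ = (0->0 1->1)
2) trace h;k:
  0 h-->3 k-->0
  1 h-->0 k-->1
  ⟦path⟧₂ = (0->0 1->1)
Equal? equal; square commutes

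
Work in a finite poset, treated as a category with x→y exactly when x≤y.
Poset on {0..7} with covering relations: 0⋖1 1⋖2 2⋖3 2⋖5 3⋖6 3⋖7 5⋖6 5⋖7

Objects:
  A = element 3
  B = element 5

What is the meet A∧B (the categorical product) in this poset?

Answer: A∧B = 2

Derivation:
Common predecessors of 3,5: {0,1,2}
  0 ⊑ 2
  1 ⊑ 2
  2 ⊑ 2
glb = 2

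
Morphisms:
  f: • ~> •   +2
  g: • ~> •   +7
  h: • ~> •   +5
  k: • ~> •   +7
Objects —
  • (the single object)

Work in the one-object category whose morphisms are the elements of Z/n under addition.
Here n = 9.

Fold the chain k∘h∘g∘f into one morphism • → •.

  0 +2≡2 +7≡0 +5≡5 +7≡3  (mod 9)
⟦path⟧: +3

Answer: +3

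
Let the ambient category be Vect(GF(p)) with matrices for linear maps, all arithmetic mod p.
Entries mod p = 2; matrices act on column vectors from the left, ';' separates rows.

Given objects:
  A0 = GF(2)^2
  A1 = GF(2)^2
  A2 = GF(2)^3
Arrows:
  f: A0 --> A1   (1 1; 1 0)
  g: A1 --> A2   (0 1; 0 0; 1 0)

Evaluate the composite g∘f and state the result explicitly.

  e0=[1,0] f-->[1,1] g-->[1,0,1]
  e1=[0,1] f-->[1,0] g-->[0,0,1]
⟦path⟧: (1 0; 0 0; 1 1)

Answer: (1 0; 0 0; 1 1)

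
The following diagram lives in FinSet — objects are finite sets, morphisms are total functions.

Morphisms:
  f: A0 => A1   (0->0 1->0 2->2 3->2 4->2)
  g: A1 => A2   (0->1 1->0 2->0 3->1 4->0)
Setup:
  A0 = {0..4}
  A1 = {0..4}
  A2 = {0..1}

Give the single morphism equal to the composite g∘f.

Answer: (0->1 1->1 2->0 3->0 4->0)

Work:
  0 f=>0 g=>1
  1 f=>0 g=>1
  2 f=>2 g=>0
  3 f=>2 g=>0
  4 f=>2 g=>0
⟦path⟧: (0->1 1->1 2->0 3->0 4->0)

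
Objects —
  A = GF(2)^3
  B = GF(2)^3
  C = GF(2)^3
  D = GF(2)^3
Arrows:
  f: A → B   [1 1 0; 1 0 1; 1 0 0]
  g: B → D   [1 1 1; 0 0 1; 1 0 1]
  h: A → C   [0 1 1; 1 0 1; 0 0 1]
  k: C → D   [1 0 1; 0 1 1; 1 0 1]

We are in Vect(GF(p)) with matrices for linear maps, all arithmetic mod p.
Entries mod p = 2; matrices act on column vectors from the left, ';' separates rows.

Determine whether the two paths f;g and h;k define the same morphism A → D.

Path 1 = f;g:
  e0=[1,0,0] f→[1,1,1] g→[1,1,0]
  e1=[0,1,0] f→[1,0,0] g→[1,0,1]
  e2=[0,0,1] f→[0,1,0] g→[1,0,0]
  ⟦path⟧₁ = [1 1 1; 1 0 0; 0 1 0]
Path 2 = h;k:
  e0=[1,0,0] h→[0,1,0] k→[0,1,0]
  e1=[0,1,0] h→[1,0,0] k→[1,0,1]
  e2=[0,0,1] h→[1,1,1] k→[0,0,0]
  ⟦path⟧₂ = [0 1 0; 1 0 0; 0 1 0]
Equal? NO — does not commute

Answer: DOES NOT COMMUTE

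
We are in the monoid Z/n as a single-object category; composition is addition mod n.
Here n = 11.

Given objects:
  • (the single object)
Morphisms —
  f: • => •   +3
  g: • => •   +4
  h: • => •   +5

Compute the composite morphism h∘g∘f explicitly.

Answer: +1

Trace:
  0 +3≡3 +4≡7 +5≡1  (mod 11)
⟦path⟧: +1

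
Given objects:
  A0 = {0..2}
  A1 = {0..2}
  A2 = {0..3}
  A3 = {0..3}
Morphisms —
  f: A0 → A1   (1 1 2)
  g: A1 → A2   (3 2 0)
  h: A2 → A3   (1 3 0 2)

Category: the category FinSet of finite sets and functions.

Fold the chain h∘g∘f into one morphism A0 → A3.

Answer: (0 0 1)

Derivation:
  0 f→1 g→2 h→0
  1 f→1 g→2 h→0
  2 f→2 g→0 h→1
result: (0 0 1)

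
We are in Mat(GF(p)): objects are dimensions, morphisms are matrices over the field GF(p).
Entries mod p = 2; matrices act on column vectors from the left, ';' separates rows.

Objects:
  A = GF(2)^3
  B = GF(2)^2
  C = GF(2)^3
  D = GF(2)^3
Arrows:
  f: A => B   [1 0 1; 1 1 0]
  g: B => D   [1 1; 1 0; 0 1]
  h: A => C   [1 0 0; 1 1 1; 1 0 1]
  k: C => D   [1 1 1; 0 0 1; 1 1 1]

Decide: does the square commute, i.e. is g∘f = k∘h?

Answer: DOES NOT COMMUTE

Work:
Path 1 = f;g:
  e0=⟨1,0,0⟩ f=>⟨1,1⟩ g=>⟨0,1,1⟩
  e1=⟨0,1,0⟩ f=>⟨0,1⟩ g=>⟨1,0,1⟩
  e2=⟨0,0,1⟩ f=>⟨1,0⟩ g=>⟨1,1,0⟩
  composite₁ = [0 1 1; 1 0 1; 1 1 0]
Path 2 = h;k:
  e0=⟨1,0,0⟩ h=>⟨1,1,1⟩ k=>⟨1,1,1⟩
  e1=⟨0,1,0⟩ h=>⟨0,1,0⟩ k=>⟨1,0,1⟩
  e2=⟨0,0,1⟩ h=>⟨0,1,1⟩ k=>⟨0,1,0⟩
  composite₂ = [1 1 0; 1 0 1; 1 1 0]
Equal? NO — does not commute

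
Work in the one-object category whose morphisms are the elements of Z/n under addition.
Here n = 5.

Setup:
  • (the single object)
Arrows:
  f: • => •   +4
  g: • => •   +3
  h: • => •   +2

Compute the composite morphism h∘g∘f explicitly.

  0 +4≡4 +3≡2 +2≡4  (mod 5)
result: +4

Answer: +4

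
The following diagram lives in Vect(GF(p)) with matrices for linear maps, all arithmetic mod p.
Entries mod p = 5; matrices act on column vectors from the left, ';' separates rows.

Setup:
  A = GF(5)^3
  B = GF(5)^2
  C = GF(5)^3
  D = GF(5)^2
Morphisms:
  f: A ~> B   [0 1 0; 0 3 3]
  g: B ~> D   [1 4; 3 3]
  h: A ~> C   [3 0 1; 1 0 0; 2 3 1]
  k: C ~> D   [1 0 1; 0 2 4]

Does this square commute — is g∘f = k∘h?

Answer: COMMUTES

Trace:
Path 1 = f;g:
  e0=⟨1,0,0⟩ f~>⟨0,0⟩ g~>⟨0,0⟩
  e1=⟨0,1,0⟩ f~>⟨1,3⟩ g~>⟨3,2⟩
  e2=⟨0,0,1⟩ f~>⟨0,3⟩ g~>⟨2,4⟩
  composite₁ = [0 3 2; 0 2 4]
Path 2 = h;k:
  e0=⟨1,0,0⟩ h~>⟨3,1,2⟩ k~>⟨0,0⟩
  e1=⟨0,1,0⟩ h~>⟨0,0,3⟩ k~>⟨3,2⟩
  e2=⟨0,0,1⟩ h~>⟨1,0,1⟩ k~>⟨2,4⟩
  composite₂ = [0 3 2; 0 2 4]
Equal? YES — commutes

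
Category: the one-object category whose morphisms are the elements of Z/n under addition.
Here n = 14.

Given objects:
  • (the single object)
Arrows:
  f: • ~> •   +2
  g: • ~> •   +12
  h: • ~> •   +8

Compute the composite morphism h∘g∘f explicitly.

Answer: +8

Work:
  0 +2≡2 +12≡0 +8≡8  (mod 14)
⟦path⟧: +8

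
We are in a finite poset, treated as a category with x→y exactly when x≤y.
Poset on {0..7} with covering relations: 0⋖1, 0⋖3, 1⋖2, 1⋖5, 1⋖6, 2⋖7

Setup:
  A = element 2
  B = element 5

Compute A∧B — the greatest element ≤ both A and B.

{x : x<=A ∧ x<=B} = {0,1}  (A=2, B=5)
  0 <= 1
  1 <= 1
glb = 1

Answer: A∧B = 1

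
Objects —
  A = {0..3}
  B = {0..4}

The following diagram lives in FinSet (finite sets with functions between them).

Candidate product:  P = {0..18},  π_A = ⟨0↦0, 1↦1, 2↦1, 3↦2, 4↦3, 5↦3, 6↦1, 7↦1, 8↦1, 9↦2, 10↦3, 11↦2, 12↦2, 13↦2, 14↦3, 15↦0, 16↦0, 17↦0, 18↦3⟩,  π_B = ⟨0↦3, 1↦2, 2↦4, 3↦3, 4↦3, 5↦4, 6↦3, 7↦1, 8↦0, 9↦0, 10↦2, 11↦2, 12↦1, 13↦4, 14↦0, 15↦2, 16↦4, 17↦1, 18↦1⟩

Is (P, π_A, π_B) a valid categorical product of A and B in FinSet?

|A|·|B| = 4·5 = 20;  |P| = 19
  → cardinalities differ; no bijection possible.

Answer: NOT A VALID PRODUCT — |P|=19 ≠ |A|·|B|=20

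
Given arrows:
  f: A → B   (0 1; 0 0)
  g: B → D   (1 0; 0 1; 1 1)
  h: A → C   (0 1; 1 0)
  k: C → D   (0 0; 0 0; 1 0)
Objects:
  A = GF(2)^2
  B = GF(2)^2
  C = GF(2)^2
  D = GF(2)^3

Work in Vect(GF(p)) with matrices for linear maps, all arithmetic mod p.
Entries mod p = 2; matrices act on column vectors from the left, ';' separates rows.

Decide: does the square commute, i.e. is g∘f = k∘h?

Answer: DOES NOT COMMUTE

Derivation:
1) trace f;g:
  e0=[1,0] f→[0,0] g→[0,0,0]
  e1=[0,1] f→[1,0] g→[1,0,1]
  ⟦path⟧₁ = (0 1; 0 0; 0 1)
2) trace h;k:
  e0=[1,0] h→[0,1] k→[0,0,0]
  e1=[0,1] h→[1,0] k→[0,0,1]
  ⟦path⟧₂ = (0 0; 0 0; 0 1)
Equal? differ; not commutative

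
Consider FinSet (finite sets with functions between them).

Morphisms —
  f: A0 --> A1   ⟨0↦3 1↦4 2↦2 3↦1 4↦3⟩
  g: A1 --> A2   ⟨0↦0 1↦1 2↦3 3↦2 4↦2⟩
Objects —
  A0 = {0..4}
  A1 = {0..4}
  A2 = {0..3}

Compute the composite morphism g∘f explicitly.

Answer: ⟨0↦2 1↦2 2↦3 3↦1 4↦2⟩

Derivation:
  0 f-->3 g-->2
  1 f-->4 g-->2
  2 f-->2 g-->3
  3 f-->1 g-->1
  4 f-->3 g-->2
⟦path⟧: ⟨0↦2 1↦2 2↦3 3↦1 4↦2⟩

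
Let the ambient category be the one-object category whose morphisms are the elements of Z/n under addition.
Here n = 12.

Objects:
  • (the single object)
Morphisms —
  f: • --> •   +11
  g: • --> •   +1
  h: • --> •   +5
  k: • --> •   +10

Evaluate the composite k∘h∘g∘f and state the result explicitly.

  0 +11≡11 +1≡0 +5≡5 +10≡3  (mod 12)
⟦path⟧: +3

Answer: +3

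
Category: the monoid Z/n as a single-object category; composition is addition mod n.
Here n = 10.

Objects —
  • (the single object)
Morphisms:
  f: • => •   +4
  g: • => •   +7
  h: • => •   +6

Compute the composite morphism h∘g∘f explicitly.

  0 +4≡4 +7≡1 +6≡7  (mod 10)
composite: +7

Answer: +7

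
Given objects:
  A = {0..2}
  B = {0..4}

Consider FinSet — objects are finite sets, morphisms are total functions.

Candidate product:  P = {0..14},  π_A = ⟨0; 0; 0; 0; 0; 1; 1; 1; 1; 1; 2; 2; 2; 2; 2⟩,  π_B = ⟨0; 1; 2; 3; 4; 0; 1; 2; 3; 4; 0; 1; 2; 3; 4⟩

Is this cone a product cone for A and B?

|A|·|B| = 3·5 = 15;  |P| = 15
Check the pairing map k ↦ (π_A(k), π_B(k)):
  0 : (0,0)
  1 : (0,1)
  2 : (0,2)
  3 : (0,3)
  4 : (0,4)
  5 : (1,0)
  6 : (1,1)
  7 : (1,2)
  8 : (1,3)
  9 : (1,4)
  10 : (2,0)
  11 : (2,1)
  12 : (2,2)
  13 : (2,3)
  14 : (2,4)
distinct pairs in image: 15 / 15 needed
  → bijection onto A×B; projections well-typed.

Answer: VALID PRODUCT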